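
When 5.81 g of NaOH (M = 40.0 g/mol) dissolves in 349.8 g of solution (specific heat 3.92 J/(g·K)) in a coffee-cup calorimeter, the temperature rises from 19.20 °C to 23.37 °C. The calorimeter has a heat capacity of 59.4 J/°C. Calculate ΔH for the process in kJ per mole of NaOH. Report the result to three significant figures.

|ΔT| = |23.37 − 19.20| = 4.17 °C
|q_surr| = (349.8 × 3.92 + 59.4) × 4.17 = 1430.616 × 4.17 = 5966 J
n(NaOH) = 5.81 / 40.0 = 0.1453 mol
Temperature rose, so q_rxn = −|q_surr| = -5.966 kJ
ΔH = q_rxn / n = -41.06 kJ/mol

ΔH = -41.1 kJ/mol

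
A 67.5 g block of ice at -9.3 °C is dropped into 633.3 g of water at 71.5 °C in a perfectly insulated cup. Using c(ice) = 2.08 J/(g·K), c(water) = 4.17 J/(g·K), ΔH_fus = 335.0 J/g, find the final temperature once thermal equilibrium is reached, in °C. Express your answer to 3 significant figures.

Heat to bring ice to 0 °C and melt it: q₁ = 67.5×2.08×9.3 + 67.5×335.0 = 23918 J
Heat the water can supply cooling to 0 °C: 633.3×4.17×71.5 = 188822 J > q₁, so all ice melts.
Energy balance: 633.3×4.17×(71.5 − T) = 23918 + 67.5×4.17×(T − 0)
2640.861(71.5 − T) = 23918 + 281.475 T
188822 − 23918 = 2922.336 T
T = 164904 / 2922.336 = 56.43 °C

T_f = 56.4 °C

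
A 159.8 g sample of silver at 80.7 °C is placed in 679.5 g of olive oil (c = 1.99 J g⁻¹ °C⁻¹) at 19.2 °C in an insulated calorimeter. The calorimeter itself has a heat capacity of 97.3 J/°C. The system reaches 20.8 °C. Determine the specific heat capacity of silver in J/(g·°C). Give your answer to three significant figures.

c = 0.242 J/(g·°C)

q_gained = (679.5 × 1.99 + 97.3) × (20.8 − 19.2) = 2319 J
q_lost = 159.8 × c × (80.7 − 20.8) = 9572.02 c
Set equal: c = 2319 / 9572.02 = 0.242 J/(g·°C)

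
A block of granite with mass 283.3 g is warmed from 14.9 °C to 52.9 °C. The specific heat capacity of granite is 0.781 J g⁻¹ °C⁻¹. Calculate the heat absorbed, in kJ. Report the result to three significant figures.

q = m c ΔT = 283.3 × 0.781 × (52.9 − 14.9)
q = 283.3 × 0.781 × 38.0 = 8408 J = 8.41 kJ

q = 8.41 kJ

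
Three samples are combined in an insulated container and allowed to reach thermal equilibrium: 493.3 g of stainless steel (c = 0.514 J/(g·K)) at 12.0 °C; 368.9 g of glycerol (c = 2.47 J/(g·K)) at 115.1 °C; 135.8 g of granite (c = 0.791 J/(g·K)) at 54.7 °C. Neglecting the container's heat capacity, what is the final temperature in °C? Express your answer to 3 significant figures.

Σ mᵢcᵢ(T − Tᵢ) = 0  ⇒  T = Σ mᵢcᵢTᵢ / Σ mᵢcᵢ
Σ mᵢcᵢ = 493.3×0.514 + 368.9×2.47 + 135.8×0.791 = 1272.1570
Σ mᵢcᵢTᵢ = 253.5562×12.0 + 911.183×115.1 + 107.4178×54.7 = 113800
T = 113800 / 1272.1570 = 89.45 °C

T_f = 89.5 °C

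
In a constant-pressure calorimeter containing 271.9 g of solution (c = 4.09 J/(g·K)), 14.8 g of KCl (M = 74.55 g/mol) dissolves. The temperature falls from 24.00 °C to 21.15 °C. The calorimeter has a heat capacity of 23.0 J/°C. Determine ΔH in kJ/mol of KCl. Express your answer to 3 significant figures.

ΔH = 16.3 kJ/mol

|ΔT| = |21.15 − 24.00| = 2.85 °C
|q_surr| = (271.9 × 4.09 + 23.0) × 2.85 = 1135.071 × 2.85 = 3235 J
n(KCl) = 14.8 / 74.55 = 0.1985 mol
Temperature fell, so q_rxn = +|q_surr| = 3.235 kJ
ΔH = q_rxn / n = 16.30 kJ/mol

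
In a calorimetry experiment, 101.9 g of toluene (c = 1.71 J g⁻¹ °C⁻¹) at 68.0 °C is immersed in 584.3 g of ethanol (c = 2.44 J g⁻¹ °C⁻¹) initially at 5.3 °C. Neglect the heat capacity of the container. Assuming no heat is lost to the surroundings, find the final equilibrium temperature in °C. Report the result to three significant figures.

T_f = 12.1 °C

Heat lost by toluene = heat gained by ethanol.
(101.9)(1.71)(68.0 − T) = (584.3)(2.44)(T − 5.3)
174.249 (68.0 − T) = 1425.692 (T − 5.3)
11849 − 174.249 T = 1425.692 T − 7556.2
19405.2 = 1599.941 T
T = 12.13 °C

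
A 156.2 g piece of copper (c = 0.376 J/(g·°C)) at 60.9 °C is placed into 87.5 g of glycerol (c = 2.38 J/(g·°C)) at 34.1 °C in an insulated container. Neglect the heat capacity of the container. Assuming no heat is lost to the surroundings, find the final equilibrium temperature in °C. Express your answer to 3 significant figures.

T_f = 40.0 °C

Heat lost by copper = heat gained by glycerol.
(156.2)(0.376)(60.9 − T) = (87.5)(2.38)(T − 34.1)
58.7312 (60.9 − T) = 208.25 (T − 34.1)
3576.7 − 58.7312 T = 208.25 T − 7101.3
10678.0 = 266.9812 T
T = 40.00 °C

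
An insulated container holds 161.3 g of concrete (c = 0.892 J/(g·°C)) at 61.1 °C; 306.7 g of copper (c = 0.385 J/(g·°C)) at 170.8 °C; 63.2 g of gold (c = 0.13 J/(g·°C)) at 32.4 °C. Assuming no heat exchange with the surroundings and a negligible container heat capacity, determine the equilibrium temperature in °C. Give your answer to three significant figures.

T_f = 108 °C

Σ mᵢcᵢ(T − Tᵢ) = 0  ⇒  T = Σ mᵢcᵢTᵢ / Σ mᵢcᵢ
Σ mᵢcᵢ = 161.3×0.892 + 306.7×0.385 + 63.2×0.13 = 270.1751
Σ mᵢcᵢTᵢ = 143.8796×61.1 + 118.0795×170.8 + 8.216×32.4 = 29225
T = 29225 / 270.1751 = 108.2 °C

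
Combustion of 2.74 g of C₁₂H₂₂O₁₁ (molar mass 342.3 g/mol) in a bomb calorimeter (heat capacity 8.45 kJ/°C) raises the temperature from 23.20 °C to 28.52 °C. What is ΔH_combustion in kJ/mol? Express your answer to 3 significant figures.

ΔT = 28.52 − 23.20 = 5.32 °C
q_cal = C_cal × ΔT = 8.45 × 5.32 = 44.954 kJ
n = 2.74 / 342.3 = 0.008005 mol
q_rxn = −q_cal = -44.954 kJ
ΔH = -44.954 / 0.008005 = -5616 kJ/mol

ΔH = -5620 kJ/mol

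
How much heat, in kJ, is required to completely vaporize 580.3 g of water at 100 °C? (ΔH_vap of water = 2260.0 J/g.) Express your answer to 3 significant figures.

q = m × ΔH_vap = 580.3 × 2260.0 = 1311000 J = 1310 kJ

q = 1310 kJ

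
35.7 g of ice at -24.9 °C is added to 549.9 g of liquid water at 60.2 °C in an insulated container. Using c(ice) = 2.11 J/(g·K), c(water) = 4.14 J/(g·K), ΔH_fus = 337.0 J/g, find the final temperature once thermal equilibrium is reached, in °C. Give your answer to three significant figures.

T_f = 50.8 °C

Heat to bring ice to 0 °C and melt it: q₁ = 35.7×2.11×24.9 + 35.7×337.0 = 13907 J
Heat the water can supply cooling to 0 °C: 549.9×4.14×60.2 = 137050 J > q₁, so all ice melts.
Energy balance: 549.9×4.14×(60.2 − T) = 13907 + 35.7×4.14×(T − 0)
2276.586(60.2 − T) = 13907 + 147.798 T
137050 − 13907 = 2424.384 T
T = 123143 / 2424.384 = 50.79 °C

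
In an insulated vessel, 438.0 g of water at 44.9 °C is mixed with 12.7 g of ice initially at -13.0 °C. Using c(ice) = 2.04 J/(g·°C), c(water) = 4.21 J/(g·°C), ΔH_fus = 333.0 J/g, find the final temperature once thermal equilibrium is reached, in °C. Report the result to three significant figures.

Heat to bring ice to 0 °C and melt it: q₁ = 12.7×2.04×13.0 + 12.7×333.0 = 4565.9 J
Heat the water can supply cooling to 0 °C: 438.0×4.21×44.9 = 82794.7 J > q₁, so all ice melts.
Energy balance: 438.0×4.21×(44.9 − T) = 4565.9 + 12.7×4.21×(T − 0)
1843.98(44.9 − T) = 4565.9 + 53.467 T
82794.7 − 4565.9 = 1897.447 T
T = 78228.8 / 1897.447 = 41.23 °C

T_f = 41.2 °C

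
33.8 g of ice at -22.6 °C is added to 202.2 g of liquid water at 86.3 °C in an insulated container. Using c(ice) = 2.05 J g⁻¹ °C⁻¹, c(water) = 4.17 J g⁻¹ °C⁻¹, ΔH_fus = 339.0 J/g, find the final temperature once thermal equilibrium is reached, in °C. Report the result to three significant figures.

T_f = 60.7 °C

Heat to bring ice to 0 °C and melt it: q₁ = 33.8×2.05×22.6 + 33.8×339.0 = 13024 J
Heat the water can supply cooling to 0 °C: 202.2×4.17×86.3 = 72765.9 J > q₁, so all ice melts.
Energy balance: 202.2×4.17×(86.3 − T) = 13024 + 33.8×4.17×(T − 0)
843.174(86.3 − T) = 13024 + 140.946 T
72765.9 − 13024 = 984.120 T
T = 59741.9 / 984.120 = 60.71 °C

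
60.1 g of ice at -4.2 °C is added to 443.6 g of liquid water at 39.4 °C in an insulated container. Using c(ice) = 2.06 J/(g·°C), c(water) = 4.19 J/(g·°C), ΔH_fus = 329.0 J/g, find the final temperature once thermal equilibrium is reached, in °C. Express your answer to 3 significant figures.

Heat to bring ice to 0 °C and melt it: q₁ = 60.1×2.06×4.2 + 60.1×329.0 = 20293 J
Heat the water can supply cooling to 0 °C: 443.6×4.19×39.4 = 73232.1 J > q₁, so all ice melts.
Energy balance: 443.6×4.19×(39.4 − T) = 20293 + 60.1×4.19×(T − 0)
1858.684(39.4 − T) = 20293 + 251.819 T
73232.1 − 20293 = 2110.503 T
T = 52939.1 / 2110.503 = 25.08 °C

T_f = 25.1 °C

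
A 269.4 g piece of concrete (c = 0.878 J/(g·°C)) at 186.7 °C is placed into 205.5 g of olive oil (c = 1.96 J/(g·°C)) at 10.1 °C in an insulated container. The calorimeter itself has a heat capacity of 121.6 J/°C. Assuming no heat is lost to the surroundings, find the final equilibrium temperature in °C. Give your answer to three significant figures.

T_f = 65.0 °C

Heat lost by concrete = heat gained by olive oil + calorimeter.
(269.4)(0.878)(186.7 − T) = [(205.5)(1.96) + 121.6](T − 10.1)
236.5332 (186.7 − T) = 524.38 (T − 10.1)
44161 − 236.5332 T = 524.38 T − 5296.2
49457.2 = 760.9132 T
T = 65.00 °C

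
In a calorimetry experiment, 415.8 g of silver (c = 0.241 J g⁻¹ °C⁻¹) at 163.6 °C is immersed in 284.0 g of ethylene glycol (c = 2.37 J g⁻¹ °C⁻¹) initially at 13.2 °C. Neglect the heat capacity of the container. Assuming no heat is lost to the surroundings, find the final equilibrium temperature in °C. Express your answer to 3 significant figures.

T_f = 32.7 °C

Heat lost by silver = heat gained by ethylene glycol.
(415.8)(0.241)(163.6 − T) = (284.0)(2.37)(T − 13.2)
100.2078 (163.6 − T) = 673.08 (T − 13.2)
16394 − 100.2078 T = 673.08 T − 8884.7
25278.7 = 773.2878 T
T = 32.69 °C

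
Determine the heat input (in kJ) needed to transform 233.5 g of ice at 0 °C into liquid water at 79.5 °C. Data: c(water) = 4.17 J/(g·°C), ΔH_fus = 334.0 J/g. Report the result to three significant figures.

q1 (melt at 0 °C): 233.5 × 334.0 = 77989 J
q2 (heat water 0.0→79.5 °C): 233.5 × 4.17 × 79.5 = 77409 J
Total: 77989 + 77409 = 155398 J = 155 kJ

q = 155 kJ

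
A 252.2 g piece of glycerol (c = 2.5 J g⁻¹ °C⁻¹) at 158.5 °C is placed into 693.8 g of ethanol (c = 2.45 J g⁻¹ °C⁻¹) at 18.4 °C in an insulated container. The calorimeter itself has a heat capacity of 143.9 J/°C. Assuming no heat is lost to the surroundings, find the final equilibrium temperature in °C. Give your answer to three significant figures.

T_f = 54.1 °C

Heat lost by glycerol = heat gained by ethanol + calorimeter.
(252.2)(2.5)(158.5 − T) = [(693.8)(2.45) + 143.9](T − 18.4)
630.5 (158.5 − T) = 1843.71 (T − 18.4)
99934 − 630.5 T = 1843.71 T − 33924
133858 = 2474.21 T
T = 54.10 °C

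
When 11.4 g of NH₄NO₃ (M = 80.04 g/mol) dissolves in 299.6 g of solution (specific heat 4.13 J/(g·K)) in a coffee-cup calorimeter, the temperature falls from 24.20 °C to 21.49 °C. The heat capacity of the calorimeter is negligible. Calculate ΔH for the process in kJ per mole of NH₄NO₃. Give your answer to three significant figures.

|ΔT| = |21.49 − 24.20| = 2.71 °C
|q_surr| = (299.6 × 4.13) × 2.71 = 1237.348 × 2.71 = 3353 J
n(NH₄NO₃) = 11.4 / 80.04 = 0.1424 mol
Temperature fell, so q_rxn = +|q_surr| = 3.353 kJ
ΔH = q_rxn / n = 23.546 kJ/mol

ΔH = 23.5 kJ/mol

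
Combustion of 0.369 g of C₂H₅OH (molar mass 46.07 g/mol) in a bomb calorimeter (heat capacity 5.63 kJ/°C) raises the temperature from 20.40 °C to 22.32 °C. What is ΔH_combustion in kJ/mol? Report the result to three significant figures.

ΔH = -1350 kJ/mol

ΔT = 22.32 − 20.40 = 1.92 °C
q_cal = C_cal × ΔT = 5.63 × 1.92 = 10.8096 kJ
n = 0.369 / 46.07 = 0.008010 mol
q_rxn = −q_cal = -10.8096 kJ
ΔH = -10.8096 / 0.008010 = -1350 kJ/mol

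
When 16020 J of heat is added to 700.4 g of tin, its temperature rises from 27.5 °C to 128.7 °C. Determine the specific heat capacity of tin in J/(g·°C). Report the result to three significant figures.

c = q / (m ΔT) = 16020 / (700.4 × 101.2)
c = 16020 / 70880.48 = 0.226 J/(g·°C)

c = 0.226 J/(g·°C)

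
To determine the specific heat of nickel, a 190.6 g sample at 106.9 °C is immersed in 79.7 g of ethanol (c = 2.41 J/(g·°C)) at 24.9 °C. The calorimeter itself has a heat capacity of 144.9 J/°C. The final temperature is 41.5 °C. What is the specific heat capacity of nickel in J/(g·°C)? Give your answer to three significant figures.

q_gained = (79.7 × 2.41 + 144.9) × (41.5 − 24.9) = 5594 J
q_lost = 190.6 × c × (106.9 − 41.5) = 12465.24 c
Set equal: c = 5594 / 12465.24 = 0.449 J/(g·°C)

c = 0.449 J/(g·°C)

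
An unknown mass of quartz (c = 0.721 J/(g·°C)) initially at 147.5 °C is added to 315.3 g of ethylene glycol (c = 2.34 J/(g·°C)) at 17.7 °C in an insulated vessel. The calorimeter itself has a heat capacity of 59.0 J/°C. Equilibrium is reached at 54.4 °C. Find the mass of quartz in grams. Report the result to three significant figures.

q_gained = (315.3 × 2.34 + 59.0) × (54.4 − 17.7) = 29240 J
q_lost = m × 0.721 × (147.5 − 54.4) = 67.1251 m
m = 29240 / 67.1251 = 436 g

m = 436 g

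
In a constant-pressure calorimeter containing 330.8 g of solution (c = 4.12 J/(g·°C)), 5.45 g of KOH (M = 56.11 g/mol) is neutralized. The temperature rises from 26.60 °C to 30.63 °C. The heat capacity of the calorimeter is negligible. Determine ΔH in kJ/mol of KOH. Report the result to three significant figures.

ΔH = -56.5 kJ/mol

|ΔT| = |30.63 − 26.60| = 4.03 °C
|q_surr| = (330.8 × 4.12) × 4.03 = 1362.896 × 4.03 = 5492 J
n(KOH) = 5.45 / 56.11 = 0.09713 mol
Temperature rose, so q_rxn = −|q_surr| = -5.492 kJ
ΔH = q_rxn / n = -56.54 kJ/mol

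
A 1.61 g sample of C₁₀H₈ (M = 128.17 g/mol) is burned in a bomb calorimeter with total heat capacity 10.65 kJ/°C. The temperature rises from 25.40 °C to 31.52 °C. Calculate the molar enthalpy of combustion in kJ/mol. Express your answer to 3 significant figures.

ΔT = 31.52 − 25.40 = 6.12 °C
q_cal = C_cal × ΔT = 10.65 × 6.12 = 65.178 kJ
n = 1.61 / 128.17 = 0.01256 mol
q_rxn = −q_cal = -65.178 kJ
ΔH = -65.178 / 0.01256 = -5189 kJ/mol

ΔH = -5190 kJ/mol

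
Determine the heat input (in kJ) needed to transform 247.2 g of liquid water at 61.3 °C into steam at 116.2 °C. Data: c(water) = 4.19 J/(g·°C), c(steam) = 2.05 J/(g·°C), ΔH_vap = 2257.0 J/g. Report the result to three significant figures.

q = 606 kJ

q1 (heat water 61.3→100.0 °C): 247.2 × 4.19 × 38.7 = 40084 J
q2 (vaporize at 100 °C): 247.2 × 2257.0 = 557930 J
q3 (heat steam 100.0→116.2 °C): 247.2 × 2.05 × 16.2 = 8210 J
Total: 40084 + 557930 + 8210 = 606224 J = 606 kJ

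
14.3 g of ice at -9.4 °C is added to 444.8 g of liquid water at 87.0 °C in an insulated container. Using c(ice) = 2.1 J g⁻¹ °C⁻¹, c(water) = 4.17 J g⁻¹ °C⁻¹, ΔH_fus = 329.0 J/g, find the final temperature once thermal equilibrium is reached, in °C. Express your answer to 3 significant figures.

T_f = 81.7 °C

Heat to bring ice to 0 °C and melt it: q₁ = 14.3×2.1×9.4 + 14.3×329.0 = 4987.0 J
Heat the water can supply cooling to 0 °C: 444.8×4.17×87.0 = 161369 J > q₁, so all ice melts.
Energy balance: 444.8×4.17×(87.0 − T) = 4987.0 + 14.3×4.17×(T − 0)
1854.816(87.0 − T) = 4987.0 + 59.631 T
161369 − 4987.0 = 1914.447 T
T = 156382.0 / 1914.447 = 81.69 °C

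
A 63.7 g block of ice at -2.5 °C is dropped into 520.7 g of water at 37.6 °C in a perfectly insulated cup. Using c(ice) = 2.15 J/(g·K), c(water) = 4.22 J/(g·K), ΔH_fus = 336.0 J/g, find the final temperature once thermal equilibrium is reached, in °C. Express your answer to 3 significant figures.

Heat to bring ice to 0 °C and melt it: q₁ = 63.7×2.15×2.5 + 63.7×336.0 = 21746 J
Heat the water can supply cooling to 0 °C: 520.7×4.22×37.6 = 82620.5 J > q₁, so all ice melts.
Energy balance: 520.7×4.22×(37.6 − T) = 21746 + 63.7×4.22×(T − 0)
2197.354(37.6 − T) = 21746 + 268.814 T
82620.5 − 21746 = 2466.168 T
T = 60874.5 / 2466.168 = 24.68 °C

T_f = 24.7 °C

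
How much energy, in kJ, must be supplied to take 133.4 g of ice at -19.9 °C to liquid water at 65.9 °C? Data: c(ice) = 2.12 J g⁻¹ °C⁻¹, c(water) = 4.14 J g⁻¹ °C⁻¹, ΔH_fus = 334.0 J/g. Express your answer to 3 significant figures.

q = 86.6 kJ

q1 (heat ice -19.9→0.0 °C): 133.4 × 2.12 × 19.9 = 5628 J
q2 (melt at 0 °C): 133.4 × 334.0 = 44556 J
q3 (heat water 0.0→65.9 °C): 133.4 × 4.14 × 65.9 = 36395 J
Total: 5628 + 44556 + 36395 = 86579 J = 86.6 kJ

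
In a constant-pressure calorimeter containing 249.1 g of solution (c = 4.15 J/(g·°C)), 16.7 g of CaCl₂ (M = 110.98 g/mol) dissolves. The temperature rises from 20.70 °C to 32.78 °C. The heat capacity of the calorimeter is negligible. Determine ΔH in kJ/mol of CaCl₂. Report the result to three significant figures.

|ΔT| = |32.78 − 20.70| = 12.08 °C
|q_surr| = (249.1 × 4.15) × 12.08 = 1033.765 × 12.08 = 12490 J
n(CaCl₂) = 16.7 / 110.98 = 0.1505 mol
Temperature rose, so q_rxn = −|q_surr| = -12.49 kJ
ΔH = q_rxn / n = -82.99 kJ/mol

ΔH = -83.0 kJ/mol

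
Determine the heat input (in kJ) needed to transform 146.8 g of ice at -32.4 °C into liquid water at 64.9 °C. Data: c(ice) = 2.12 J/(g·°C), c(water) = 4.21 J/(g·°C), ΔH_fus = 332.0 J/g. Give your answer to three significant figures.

q1 (heat ice -32.4→0.0 °C): 146.8 × 2.12 × 32.4 = 10083 J
q2 (melt at 0 °C): 146.8 × 332.0 = 48738 J
q3 (heat water 0.0→64.9 °C): 146.8 × 4.21 × 64.9 = 40110 J
Total: 10083 + 48738 + 40110 = 98931 J = 98.9 kJ

q = 98.9 kJ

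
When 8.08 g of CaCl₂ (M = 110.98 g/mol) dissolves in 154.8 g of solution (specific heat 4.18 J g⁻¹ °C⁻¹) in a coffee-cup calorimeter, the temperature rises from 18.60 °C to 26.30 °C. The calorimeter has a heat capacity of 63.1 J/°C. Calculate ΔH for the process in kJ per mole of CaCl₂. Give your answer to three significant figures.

ΔH = -75.1 kJ/mol

|ΔT| = |26.30 − 18.60| = 7.70 °C
|q_surr| = (154.8 × 4.18 + 63.1) × 7.70 = 710.164 × 7.70 = 5468 J
n(CaCl₂) = 8.08 / 110.98 = 0.07281 mol
Temperature rose, so q_rxn = −|q_surr| = -5.468 kJ
ΔH = q_rxn / n = -75.10 kJ/mol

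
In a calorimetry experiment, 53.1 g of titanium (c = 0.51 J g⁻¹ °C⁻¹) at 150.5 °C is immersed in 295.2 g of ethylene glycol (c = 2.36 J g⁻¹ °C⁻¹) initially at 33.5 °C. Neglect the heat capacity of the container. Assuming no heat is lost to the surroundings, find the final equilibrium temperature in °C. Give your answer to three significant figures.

Heat lost by titanium = heat gained by ethylene glycol.
(53.1)(0.51)(150.5 − T) = (295.2)(2.36)(T − 33.5)
27.081 (150.5 − T) = 696.672 (T − 33.5)
4075.7 − 27.081 T = 696.672 T − 23339
27414.7 = 723.753 T
T = 37.88 °C

T_f = 37.9 °C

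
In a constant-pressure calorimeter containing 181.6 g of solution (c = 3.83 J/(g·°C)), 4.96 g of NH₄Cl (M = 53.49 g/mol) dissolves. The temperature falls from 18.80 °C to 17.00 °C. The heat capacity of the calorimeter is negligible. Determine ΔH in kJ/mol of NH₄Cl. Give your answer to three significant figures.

ΔH = 13.5 kJ/mol

|ΔT| = |17.00 − 18.80| = 1.80 °C
|q_surr| = (181.6 × 3.83) × 1.80 = 695.528 × 1.80 = 1252 J
n(NH₄Cl) = 4.96 / 53.49 = 0.09273 mol
Temperature fell, so q_rxn = +|q_surr| = 1.252 kJ
ΔH = q_rxn / n = 13.50 kJ/mol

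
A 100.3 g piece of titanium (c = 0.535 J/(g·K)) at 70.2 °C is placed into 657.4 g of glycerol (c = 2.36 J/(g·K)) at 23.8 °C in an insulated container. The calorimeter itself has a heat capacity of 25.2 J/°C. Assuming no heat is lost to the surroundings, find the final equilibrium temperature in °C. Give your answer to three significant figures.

Heat lost by titanium = heat gained by glycerol + calorimeter.
(100.3)(0.535)(70.2 − T) = [(657.4)(2.36) + 25.2](T − 23.8)
53.6605 (70.2 − T) = 1576.664 (T − 23.8)
3767.0 − 53.6605 T = 1576.664 T − 37525
41292.0 = 1630.3245 T
T = 25.33 °C

T_f = 25.3 °C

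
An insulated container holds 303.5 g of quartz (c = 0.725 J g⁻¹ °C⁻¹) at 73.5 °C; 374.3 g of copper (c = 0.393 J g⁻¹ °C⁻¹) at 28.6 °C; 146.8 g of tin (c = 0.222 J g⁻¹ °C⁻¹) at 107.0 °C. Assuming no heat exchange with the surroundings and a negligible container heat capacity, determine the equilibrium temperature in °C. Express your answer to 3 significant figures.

T_f = 59.7 °C

Σ mᵢcᵢ(T − Tᵢ) = 0  ⇒  T = Σ mᵢcᵢTᵢ / Σ mᵢcᵢ
Σ mᵢcᵢ = 303.5×0.725 + 374.3×0.393 + 146.8×0.222 = 399.7270
Σ mᵢcᵢTᵢ = 220.0375×73.5 + 147.0999×28.6 + 32.5896×107.0 = 23867
T = 23867 / 399.7270 = 59.71 °C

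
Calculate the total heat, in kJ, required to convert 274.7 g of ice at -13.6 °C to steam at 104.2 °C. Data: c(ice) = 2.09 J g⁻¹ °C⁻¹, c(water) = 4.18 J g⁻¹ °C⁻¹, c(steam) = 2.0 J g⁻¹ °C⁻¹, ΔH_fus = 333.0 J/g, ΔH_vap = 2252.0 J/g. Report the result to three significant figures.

q = 835 kJ

q1 (heat ice -13.6→0.0 °C): 274.7 × 2.09 × 13.6 = 7808 J
q2 (melt at 0 °C): 274.7 × 333.0 = 91475 J
q3 (heat water 0.0→100.0 °C): 274.7 × 4.18 × 100.0 = 114825 J
q4 (vaporize at 100 °C): 274.7 × 2252.0 = 618624 J
q5 (heat steam 100.0→104.2 °C): 274.7 × 2.0 × 4.2 = 2307 J
Total: 7808 + 91475 + 114825 + 618624 + 2307 = 835039 J = 835 kJ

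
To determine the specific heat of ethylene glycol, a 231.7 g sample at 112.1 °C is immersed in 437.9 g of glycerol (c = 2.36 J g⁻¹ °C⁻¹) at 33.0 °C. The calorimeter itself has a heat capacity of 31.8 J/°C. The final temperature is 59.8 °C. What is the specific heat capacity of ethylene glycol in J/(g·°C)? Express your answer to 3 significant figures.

q_gained = (437.9 × 2.36 + 31.8) × (59.8 − 33.0) = 28550 J
q_lost = 231.7 × c × (112.1 − 59.8) = 12117.91 c
Set equal: c = 28550 / 12117.91 = 2.36 J/(g·°C)

c = 2.36 J/(g·°C)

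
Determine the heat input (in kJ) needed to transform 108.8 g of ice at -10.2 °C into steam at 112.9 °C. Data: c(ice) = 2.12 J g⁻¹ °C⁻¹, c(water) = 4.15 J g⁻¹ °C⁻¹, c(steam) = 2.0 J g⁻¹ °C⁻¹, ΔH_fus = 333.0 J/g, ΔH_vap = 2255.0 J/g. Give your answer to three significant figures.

q1 (heat ice -10.2→0.0 °C): 108.8 × 2.12 × 10.2 = 2353 J
q2 (melt at 0 °C): 108.8 × 333.0 = 36230 J
q3 (heat water 0.0→100.0 °C): 108.8 × 4.15 × 100.0 = 45152 J
q4 (vaporize at 100 °C): 108.8 × 2255.0 = 245344 J
q5 (heat steam 100.0→112.9 °C): 108.8 × 2.0 × 12.9 = 2807 J
Total: 2353 + 36230 + 45152 + 245344 + 2807 = 331886 J = 332 kJ

q = 332 kJ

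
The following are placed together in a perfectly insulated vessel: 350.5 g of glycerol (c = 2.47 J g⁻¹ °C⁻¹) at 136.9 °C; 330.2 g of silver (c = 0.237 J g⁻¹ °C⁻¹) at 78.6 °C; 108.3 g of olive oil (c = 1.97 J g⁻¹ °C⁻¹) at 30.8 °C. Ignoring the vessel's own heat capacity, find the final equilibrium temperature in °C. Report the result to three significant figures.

T_f = 113 °C

Σ mᵢcᵢ(T − Tᵢ) = 0  ⇒  T = Σ mᵢcᵢTᵢ / Σ mᵢcᵢ
Σ mᵢcᵢ = 350.5×2.47 + 330.2×0.237 + 108.3×1.97 = 1157.3434
Σ mᵢcᵢTᵢ = 865.735×136.9 + 78.2574×78.6 + 213.351×30.8 = 131240
T = 131240 / 1157.3434 = 113.4 °C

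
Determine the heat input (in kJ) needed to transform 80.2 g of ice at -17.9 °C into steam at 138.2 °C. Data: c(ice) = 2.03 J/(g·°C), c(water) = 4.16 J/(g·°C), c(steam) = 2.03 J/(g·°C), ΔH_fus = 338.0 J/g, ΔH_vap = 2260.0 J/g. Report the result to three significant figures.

q1 (heat ice -17.9→0.0 °C): 80.2 × 2.03 × 17.9 = 2914 J
q2 (melt at 0 °C): 80.2 × 338.0 = 27108 J
q3 (heat water 0.0→100.0 °C): 80.2 × 4.16 × 100.0 = 33363 J
q4 (vaporize at 100 °C): 80.2 × 2260.0 = 181252 J
q5 (heat steam 100.0→138.2 °C): 80.2 × 2.03 × 38.2 = 6219 J
Total: 2914 + 27108 + 33363 + 181252 + 6219 = 250856 J = 251 kJ

q = 251 kJ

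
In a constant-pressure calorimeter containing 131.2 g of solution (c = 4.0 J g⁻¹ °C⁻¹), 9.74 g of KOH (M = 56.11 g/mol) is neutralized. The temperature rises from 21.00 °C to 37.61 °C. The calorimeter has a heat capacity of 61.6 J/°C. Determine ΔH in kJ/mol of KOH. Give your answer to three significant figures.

|ΔT| = |37.61 − 21.00| = 16.61 °C
|q_surr| = (131.2 × 4.0 + 61.6) × 16.61 = 586.4 × 16.61 = 9740 J
n(KOH) = 9.74 / 56.11 = 0.1736 mol
Temperature rose, so q_rxn = −|q_surr| = -9.740 kJ
ΔH = q_rxn / n = -56.11 kJ/mol

ΔH = -56.1 kJ/mol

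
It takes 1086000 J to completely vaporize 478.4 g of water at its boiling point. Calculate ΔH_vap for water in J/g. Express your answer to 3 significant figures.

ΔH_vap = q / m = 1086000 / 478.4 = 2270 J/g

ΔH_vap = 2270 J/g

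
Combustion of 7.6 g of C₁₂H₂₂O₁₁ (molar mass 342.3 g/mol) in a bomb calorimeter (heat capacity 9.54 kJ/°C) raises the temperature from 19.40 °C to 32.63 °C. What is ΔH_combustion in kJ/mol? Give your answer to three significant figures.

ΔH = -5680 kJ/mol

ΔT = 32.63 − 19.40 = 13.23 °C
q_cal = C_cal × ΔT = 9.54 × 13.23 = 126.2142 kJ
n = 7.6 / 342.3 = 0.022203 mol
q_rxn = −q_cal = -126.2142 kJ
ΔH = -126.2142 / 0.022203 = -5684.6 kJ/mol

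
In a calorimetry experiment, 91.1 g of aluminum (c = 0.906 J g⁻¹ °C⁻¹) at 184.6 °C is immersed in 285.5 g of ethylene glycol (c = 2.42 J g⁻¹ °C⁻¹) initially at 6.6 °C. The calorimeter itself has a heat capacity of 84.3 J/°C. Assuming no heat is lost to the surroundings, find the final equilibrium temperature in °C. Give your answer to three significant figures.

Heat lost by aluminum = heat gained by ethylene glycol + calorimeter.
(91.1)(0.906)(184.6 − T) = [(285.5)(2.42) + 84.3](T − 6.6)
82.5366 (184.6 − T) = 775.21 (T − 6.6)
15236 − 82.5366 T = 775.21 T − 5116.4
20352.4 = 857.7466 T
T = 23.73 °C

T_f = 23.7 °C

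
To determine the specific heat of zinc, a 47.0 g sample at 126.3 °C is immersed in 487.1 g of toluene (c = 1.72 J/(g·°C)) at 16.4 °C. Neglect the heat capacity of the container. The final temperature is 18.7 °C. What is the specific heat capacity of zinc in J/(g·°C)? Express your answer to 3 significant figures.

c = 0.381 J/(g·°C)

q_gained = (487.1 × 1.72) × (18.7 − 16.4) = 1927 J
q_lost = 47.0 × c × (126.3 − 18.7) = 5057.2 c
Set equal: c = 1927 / 5057.2 = 0.381 J/(g·°C)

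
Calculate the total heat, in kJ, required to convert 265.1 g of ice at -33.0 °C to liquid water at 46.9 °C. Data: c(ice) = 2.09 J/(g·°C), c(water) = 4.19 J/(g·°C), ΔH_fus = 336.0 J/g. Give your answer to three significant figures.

q1 (heat ice -33.0→0.0 °C): 265.1 × 2.09 × 33.0 = 18284 J
q2 (melt at 0 °C): 265.1 × 336.0 = 89074 J
q3 (heat water 0.0→46.9 °C): 265.1 × 4.19 × 46.9 = 52095 J
Total: 18284 + 89074 + 52095 = 159453 J = 159 kJ

q = 159 kJ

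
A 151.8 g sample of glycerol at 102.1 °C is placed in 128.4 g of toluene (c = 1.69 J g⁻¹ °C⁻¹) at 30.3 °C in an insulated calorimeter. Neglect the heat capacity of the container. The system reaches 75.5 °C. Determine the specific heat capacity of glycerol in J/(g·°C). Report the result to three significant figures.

q_gained = (128.4 × 1.69) × (75.5 − 30.3) = 9808 J
q_lost = 151.8 × c × (102.1 − 75.5) = 4037.88 c
Set equal: c = 9808 / 4037.88 = 2.43 J/(g·°C)

c = 2.43 J/(g·°C)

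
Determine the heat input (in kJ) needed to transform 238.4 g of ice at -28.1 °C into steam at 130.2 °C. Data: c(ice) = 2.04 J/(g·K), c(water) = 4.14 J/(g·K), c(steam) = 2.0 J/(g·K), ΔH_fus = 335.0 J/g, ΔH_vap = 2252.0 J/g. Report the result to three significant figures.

q1 (heat ice -28.1→0.0 °C): 238.4 × 2.04 × 28.1 = 13666 J
q2 (melt at 0 °C): 238.4 × 335.0 = 79864 J
q3 (heat water 0.0→100.0 °C): 238.4 × 4.14 × 100.0 = 98698 J
q4 (vaporize at 100 °C): 238.4 × 2252.0 = 536877 J
q5 (heat steam 100.0→130.2 °C): 238.4 × 2.0 × 30.2 = 14399 J
Total: 13666 + 79864 + 98698 + 536877 + 14399 = 743504 J = 744 kJ

q = 744 kJ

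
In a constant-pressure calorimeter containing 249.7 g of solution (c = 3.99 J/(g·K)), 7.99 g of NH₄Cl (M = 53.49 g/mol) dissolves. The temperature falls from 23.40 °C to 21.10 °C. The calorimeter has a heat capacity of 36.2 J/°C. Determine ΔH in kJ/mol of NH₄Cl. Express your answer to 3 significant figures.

ΔH = 15.9 kJ/mol

|ΔT| = |21.10 − 23.40| = 2.30 °C
|q_surr| = (249.7 × 3.99 + 36.2) × 2.30 = 1032.503 × 2.30 = 2375 J
n(NH₄Cl) = 7.99 / 53.49 = 0.1494 mol
Temperature fell, so q_rxn = +|q_surr| = 2.375 kJ
ΔH = q_rxn / n = 15.90 kJ/mol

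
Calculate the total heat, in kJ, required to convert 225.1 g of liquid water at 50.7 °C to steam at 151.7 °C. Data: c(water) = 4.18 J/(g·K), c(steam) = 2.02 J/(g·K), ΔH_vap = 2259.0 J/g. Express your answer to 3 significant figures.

q1 (heat water 50.7→100.0 °C): 225.1 × 4.18 × 49.3 = 46387 J
q2 (vaporize at 100 °C): 225.1 × 2259.0 = 508501 J
q3 (heat steam 100.0→151.7 °C): 225.1 × 2.02 × 51.7 = 23508 J
Total: 46387 + 508501 + 23508 = 578396 J = 578 kJ

q = 578 kJ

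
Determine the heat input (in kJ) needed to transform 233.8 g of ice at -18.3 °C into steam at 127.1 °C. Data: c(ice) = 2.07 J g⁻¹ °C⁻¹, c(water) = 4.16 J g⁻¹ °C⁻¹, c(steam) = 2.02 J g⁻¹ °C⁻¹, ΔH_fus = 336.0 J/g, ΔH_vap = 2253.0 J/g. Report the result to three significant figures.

q1 (heat ice -18.3→0.0 °C): 233.8 × 2.07 × 18.3 = 8857 J
q2 (melt at 0 °C): 233.8 × 336.0 = 78557 J
q3 (heat water 0.0→100.0 °C): 233.8 × 4.16 × 100.0 = 97261 J
q4 (vaporize at 100 °C): 233.8 × 2253.0 = 526751 J
q5 (heat steam 100.0→127.1 °C): 233.8 × 2.02 × 27.1 = 12799 J
Total: 8857 + 78557 + 97261 + 526751 + 12799 = 724225 J = 724 kJ

q = 724 kJ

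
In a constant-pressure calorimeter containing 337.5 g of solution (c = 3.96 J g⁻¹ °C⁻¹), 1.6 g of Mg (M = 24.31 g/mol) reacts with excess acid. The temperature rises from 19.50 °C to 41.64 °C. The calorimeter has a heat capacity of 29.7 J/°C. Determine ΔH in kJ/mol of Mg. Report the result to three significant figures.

ΔH = -460 kJ/mol

|ΔT| = |41.64 − 19.50| = 22.14 °C
|q_surr| = (337.5 × 3.96 + 29.7) × 22.14 = 1366.2 × 22.14 = 30250 J
n(Mg) = 1.6 / 24.31 = 0.06582 mol
Temperature rose, so q_rxn = −|q_surr| = -30.25 kJ
ΔH = q_rxn / n = -459.6 kJ/mol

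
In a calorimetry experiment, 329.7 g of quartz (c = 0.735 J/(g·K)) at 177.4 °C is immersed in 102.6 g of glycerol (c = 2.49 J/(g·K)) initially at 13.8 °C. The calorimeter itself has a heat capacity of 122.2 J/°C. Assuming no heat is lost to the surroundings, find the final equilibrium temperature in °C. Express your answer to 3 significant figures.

Heat lost by quartz = heat gained by glycerol + calorimeter.
(329.7)(0.735)(177.4 − T) = [(102.6)(2.49) + 122.2](T − 13.8)
242.3295 (177.4 − T) = 377.674 (T − 13.8)
42989 − 242.3295 T = 377.674 T − 5211.9
48200.9 = 620.0035 T
T = 77.74 °C

T_f = 77.7 °C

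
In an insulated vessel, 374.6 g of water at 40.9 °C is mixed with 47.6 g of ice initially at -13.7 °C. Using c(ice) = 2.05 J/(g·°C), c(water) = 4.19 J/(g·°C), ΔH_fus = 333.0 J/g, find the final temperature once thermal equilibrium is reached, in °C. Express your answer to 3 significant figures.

Heat to bring ice to 0 °C and melt it: q₁ = 47.6×2.05×13.7 + 47.6×333.0 = 17188 J
Heat the water can supply cooling to 0 °C: 374.6×4.19×40.9 = 64195.6 J > q₁, so all ice melts.
Energy balance: 374.6×4.19×(40.9 − T) = 17188 + 47.6×4.19×(T − 0)
1569.574(40.9 − T) = 17188 + 199.444 T
64195.6 − 17188 = 1769.018 T
T = 47007.6 / 1769.018 = 26.57 °C

T_f = 26.6 °C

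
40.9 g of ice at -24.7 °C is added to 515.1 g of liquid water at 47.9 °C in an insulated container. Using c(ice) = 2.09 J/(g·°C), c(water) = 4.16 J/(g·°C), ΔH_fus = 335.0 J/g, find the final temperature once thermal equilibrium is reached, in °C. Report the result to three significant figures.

T_f = 37.5 °C

Heat to bring ice to 0 °C and melt it: q₁ = 40.9×2.09×24.7 + 40.9×335.0 = 15813 J
Heat the water can supply cooling to 0 °C: 515.1×4.16×47.9 = 102641 J > q₁, so all ice melts.
Energy balance: 515.1×4.16×(47.9 − T) = 15813 + 40.9×4.16×(T − 0)
2142.816(47.9 − T) = 15813 + 170.144 T
102641 − 15813 = 2312.960 T
T = 86828 / 2312.960 = 37.54 °C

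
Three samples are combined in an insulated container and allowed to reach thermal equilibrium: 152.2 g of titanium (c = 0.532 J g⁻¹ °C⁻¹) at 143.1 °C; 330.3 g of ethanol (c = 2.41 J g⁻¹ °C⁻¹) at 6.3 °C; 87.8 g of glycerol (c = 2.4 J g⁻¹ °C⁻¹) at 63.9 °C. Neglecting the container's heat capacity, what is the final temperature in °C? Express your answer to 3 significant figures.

T_f = 27.6 °C

Σ mᵢcᵢ(T − Tᵢ) = 0  ⇒  T = Σ mᵢcᵢTᵢ / Σ mᵢcᵢ
Σ mᵢcᵢ = 152.2×0.532 + 330.3×2.41 + 87.8×2.4 = 1087.7134
Σ mᵢcᵢTᵢ = 80.9704×143.1 + 796.023×6.3 + 210.72×63.9 = 30067
T = 30067 / 1087.7134 = 27.64 °C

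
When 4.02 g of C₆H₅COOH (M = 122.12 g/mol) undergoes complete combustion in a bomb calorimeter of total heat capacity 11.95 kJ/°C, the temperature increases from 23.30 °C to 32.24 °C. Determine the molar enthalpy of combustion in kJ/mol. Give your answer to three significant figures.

ΔH = -3250 kJ/mol

ΔT = 32.24 − 23.30 = 8.94 °C
q_cal = C_cal × ΔT = 11.95 × 8.94 = 106.833 kJ
n = 4.02 / 122.12 = 0.03292 mol
q_rxn = −q_cal = -106.833 kJ
ΔH = -106.833 / 0.03292 = -3245 kJ/mol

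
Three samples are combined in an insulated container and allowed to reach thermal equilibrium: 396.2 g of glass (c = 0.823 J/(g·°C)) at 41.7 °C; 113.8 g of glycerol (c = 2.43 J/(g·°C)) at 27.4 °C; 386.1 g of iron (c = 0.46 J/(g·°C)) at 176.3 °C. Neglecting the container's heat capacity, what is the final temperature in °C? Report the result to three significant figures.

T_f = 67.3 °C

Σ mᵢcᵢ(T − Tᵢ) = 0  ⇒  T = Σ mᵢcᵢTᵢ / Σ mᵢcᵢ
Σ mᵢcᵢ = 396.2×0.823 + 113.8×2.43 + 386.1×0.46 = 780.2126
Σ mᵢcᵢTᵢ = 326.0726×41.7 + 276.534×27.4 + 177.606×176.3 = 52486
T = 52486 / 780.2126 = 67.27 °C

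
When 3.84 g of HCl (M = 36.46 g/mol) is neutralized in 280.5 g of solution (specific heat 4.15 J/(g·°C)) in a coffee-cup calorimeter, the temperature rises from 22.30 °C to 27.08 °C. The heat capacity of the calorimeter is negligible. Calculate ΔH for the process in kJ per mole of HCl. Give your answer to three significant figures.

|ΔT| = |27.08 − 22.30| = 4.78 °C
|q_surr| = (280.5 × 4.15) × 4.78 = 1164.075 × 4.78 = 5564 J
n(HCl) = 3.84 / 36.46 = 0.1053 mol
Temperature rose, so q_rxn = −|q_surr| = -5.564 kJ
ΔH = q_rxn / n = -52.84 kJ/mol

ΔH = -52.8 kJ/mol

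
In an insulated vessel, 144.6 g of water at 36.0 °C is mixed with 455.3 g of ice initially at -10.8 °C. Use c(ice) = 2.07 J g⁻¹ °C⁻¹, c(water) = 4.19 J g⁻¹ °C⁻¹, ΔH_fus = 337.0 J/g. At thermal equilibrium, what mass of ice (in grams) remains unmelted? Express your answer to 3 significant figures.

Heat to warm all ice to 0 °C: 455.3×2.07×10.8 = 10179 J
Heat released by water cooling to 0 °C: 144.6×4.19×36.0 = 21811 J
21811 J < 10179 + 455.3×337.0 = 163615.1 J, so not all ice melts; final T = 0 °C.
Heat left for melting: 21811 − 10179 = 11632 J
Mass melted = 11632 / 337.0 = 34.52 g
Ice remaining = 455.3 − 34.52 = 420.78 g

m_ice remaining = 421 g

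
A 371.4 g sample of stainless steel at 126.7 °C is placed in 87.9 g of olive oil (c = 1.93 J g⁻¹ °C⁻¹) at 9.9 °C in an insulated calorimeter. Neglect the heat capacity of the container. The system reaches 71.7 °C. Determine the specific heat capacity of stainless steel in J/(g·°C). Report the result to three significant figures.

c = 0.513 J/(g·°C)

q_gained = (87.9 × 1.93) × (71.7 − 9.9) = 10480 J
q_lost = 371.4 × c × (126.7 − 71.7) = 20427 c
Set equal: c = 10480 / 20427 = 0.513 J/(g·°C)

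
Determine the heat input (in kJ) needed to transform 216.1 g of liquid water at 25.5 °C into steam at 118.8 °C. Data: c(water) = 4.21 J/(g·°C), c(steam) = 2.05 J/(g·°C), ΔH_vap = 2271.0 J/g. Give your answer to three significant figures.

q1 (heat water 25.5→100.0 °C): 216.1 × 4.21 × 74.5 = 67779 J
q2 (vaporize at 100 °C): 216.1 × 2271.0 = 490763 J
q3 (heat steam 100.0→118.8 °C): 216.1 × 2.05 × 18.8 = 8328 J
Total: 67779 + 490763 + 8328 = 566870 J = 567 kJ

q = 567 kJ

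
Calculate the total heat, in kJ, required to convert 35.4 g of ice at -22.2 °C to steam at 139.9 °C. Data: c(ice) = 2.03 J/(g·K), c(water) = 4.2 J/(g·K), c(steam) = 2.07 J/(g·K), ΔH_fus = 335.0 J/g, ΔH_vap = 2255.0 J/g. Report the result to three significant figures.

q = 111 kJ

q1 (heat ice -22.2→0.0 °C): 35.4 × 2.03 × 22.2 = 1595 J
q2 (melt at 0 °C): 35.4 × 335.0 = 11859 J
q3 (heat water 0.0→100.0 °C): 35.4 × 4.2 × 100.0 = 14868 J
q4 (vaporize at 100 °C): 35.4 × 2255.0 = 79827 J
q5 (heat steam 100.0→139.9 °C): 35.4 × 2.07 × 39.9 = 2924 J
Total: 1595 + 11859 + 14868 + 79827 + 2924 = 111073 J = 111 kJ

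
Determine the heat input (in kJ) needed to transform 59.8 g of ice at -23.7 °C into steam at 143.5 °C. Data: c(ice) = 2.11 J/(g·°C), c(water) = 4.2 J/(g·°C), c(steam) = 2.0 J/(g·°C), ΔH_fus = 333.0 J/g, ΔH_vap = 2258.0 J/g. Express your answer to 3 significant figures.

q1 (heat ice -23.7→0.0 °C): 59.8 × 2.11 × 23.7 = 2990 J
q2 (melt at 0 °C): 59.8 × 333.0 = 19913 J
q3 (heat water 0.0→100.0 °C): 59.8 × 4.2 × 100.0 = 25116 J
q4 (vaporize at 100 °C): 59.8 × 2258.0 = 135028 J
q5 (heat steam 100.0→143.5 °C): 59.8 × 2.0 × 43.5 = 5203 J
Total: 2990 + 19913 + 25116 + 135028 + 5203 = 188250 J = 188 kJ

q = 188 kJ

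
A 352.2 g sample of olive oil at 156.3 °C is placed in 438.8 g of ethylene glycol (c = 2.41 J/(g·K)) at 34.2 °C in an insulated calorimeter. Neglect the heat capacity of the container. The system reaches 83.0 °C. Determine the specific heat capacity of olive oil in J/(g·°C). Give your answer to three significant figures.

c = 2.00 J/(g·°C)

q_gained = (438.8 × 2.41) × (83.0 − 34.2) = 51610 J
q_lost = 352.2 × c × (156.3 − 83.0) = 25816.26 c
Set equal: c = 51610 / 25816.26 = 2.00 J/(g·°C)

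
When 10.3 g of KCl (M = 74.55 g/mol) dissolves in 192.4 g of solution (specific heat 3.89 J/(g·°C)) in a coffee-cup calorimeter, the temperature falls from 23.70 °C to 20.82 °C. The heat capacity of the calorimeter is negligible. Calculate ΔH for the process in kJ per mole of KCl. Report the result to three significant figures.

|ΔT| = |20.82 − 23.70| = 2.88 °C
|q_surr| = (192.4 × 3.89) × 2.88 = 748.436 × 2.88 = 2155 J
n(KCl) = 10.3 / 74.55 = 0.1382 mol
Temperature fell, so q_rxn = +|q_surr| = 2.155 kJ
ΔH = q_rxn / n = 15.59 kJ/mol

ΔH = 15.6 kJ/mol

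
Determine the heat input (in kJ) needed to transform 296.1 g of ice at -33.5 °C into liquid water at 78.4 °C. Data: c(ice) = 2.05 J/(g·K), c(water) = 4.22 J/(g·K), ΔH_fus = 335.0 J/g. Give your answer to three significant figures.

q = 217 kJ

q1 (heat ice -33.5→0.0 °C): 296.1 × 2.05 × 33.5 = 20335 J
q2 (melt at 0 °C): 296.1 × 335.0 = 99194 J
q3 (heat water 0.0→78.4 °C): 296.1 × 4.22 × 78.4 = 97964 J
Total: 20335 + 99194 + 97964 = 217493 J = 217 kJ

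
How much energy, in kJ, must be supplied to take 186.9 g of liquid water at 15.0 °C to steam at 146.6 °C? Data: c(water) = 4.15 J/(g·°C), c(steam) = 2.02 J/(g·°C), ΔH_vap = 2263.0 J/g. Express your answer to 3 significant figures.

q1 (heat water 15.0→100.0 °C): 186.9 × 4.15 × 85.0 = 65929 J
q2 (vaporize at 100 °C): 186.9 × 2263.0 = 422955 J
q3 (heat steam 100.0→146.6 °C): 186.9 × 2.02 × 46.6 = 17593 J
Total: 65929 + 422955 + 17593 = 506477 J = 506 kJ

q = 506 kJ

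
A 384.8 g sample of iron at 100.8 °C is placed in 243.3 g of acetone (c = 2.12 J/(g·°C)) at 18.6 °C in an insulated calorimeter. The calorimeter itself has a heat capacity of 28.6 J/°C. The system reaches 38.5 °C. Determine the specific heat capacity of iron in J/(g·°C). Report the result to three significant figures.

c = 0.452 J/(g·°C)

q_gained = (243.3 × 2.12 + 28.6) × (38.5 − 18.6) = 10830 J
q_lost = 384.8 × c × (100.8 − 38.5) = 23973.04 c
Set equal: c = 10830 / 23973.04 = 0.452 J/(g·°C)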